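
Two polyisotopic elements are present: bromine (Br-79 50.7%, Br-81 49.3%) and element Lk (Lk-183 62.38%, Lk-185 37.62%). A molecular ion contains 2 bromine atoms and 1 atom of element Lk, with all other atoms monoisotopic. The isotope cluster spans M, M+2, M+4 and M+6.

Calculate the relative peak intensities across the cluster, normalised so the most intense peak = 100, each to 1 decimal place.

Bromine pattern (n=2): 0.257049 : 0.499902 : 0.243049
Element Lk pattern (n=1): 0.6238 : 0.3762
Convolve the two distributions (both contribute in 2-u steps):
  M: 0.257049×0.6238 = 0.160347
  M+2: 0.257049×0.3762 + 0.499902×0.6238 = 0.408541
  M+4: 0.499902×0.3762 + 0.243049×0.6238 = 0.339677
  M+6: 0.243049×0.3762 = 0.091435
Scale to base peak (0.408541) = 100: 39.2 : 100.0 : 83.1 : 22.4

39.2 : 100.0 : 83.1 : 22.4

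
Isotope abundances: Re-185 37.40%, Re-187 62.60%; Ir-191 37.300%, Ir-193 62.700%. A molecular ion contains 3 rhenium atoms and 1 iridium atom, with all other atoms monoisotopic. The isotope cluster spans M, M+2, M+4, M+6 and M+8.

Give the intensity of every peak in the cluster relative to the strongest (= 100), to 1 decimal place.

Rhenium pattern (n=3): 0.05231362 : 0.26268713 : 0.43968487 : 0.24531438
Iridium pattern (n=1): 0.3730 : 0.6270
Convolve the two distributions (both contribute in 2-u steps):
  M: 0.05231362×0.3730 = 0.019513
  M+2: 0.05231362×0.6270 + 0.26268713×0.3730 = 0.130783
  M+4: 0.26268713×0.6270 + 0.43968487×0.3730 = 0.328707
  M+6: 0.43968487×0.6270 + 0.24531438×0.3730 = 0.367185
  M+8: 0.24531438×0.6270 = 0.153812
Scale to base peak (0.367185) = 100: 5.3 : 35.6 : 89.5 : 100.0 : 41.9

5.3 : 35.6 : 89.5 : 100.0 : 41.9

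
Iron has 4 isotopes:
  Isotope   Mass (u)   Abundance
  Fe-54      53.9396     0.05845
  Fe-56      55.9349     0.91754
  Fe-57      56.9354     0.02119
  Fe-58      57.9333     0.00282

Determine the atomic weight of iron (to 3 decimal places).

55.845 u

Average mass = Σ (abundance × isotope mass) = 0.05845 × 53.9396 + 0.91754 × 55.9349 + 0.02119 × 56.9354 + 0.00282 × 57.9333
= 3.15277 + 51.32251 + 1.20646 + 0.16337 = 55.84511 u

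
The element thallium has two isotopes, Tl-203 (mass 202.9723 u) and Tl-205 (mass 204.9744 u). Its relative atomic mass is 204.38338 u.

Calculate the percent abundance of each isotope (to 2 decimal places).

Tl-203: 29.52%, Tl-205: 70.48%

With x = fraction of Tl-203 (so Tl-205 is 1 − x):
202.9723·x + 204.9744·(1 − x) = 204.38338
(202.9723 − 204.9744)·x = 204.38338 − 204.9744
x = -0.59102 / -2.0021 = 0.29520 → 29.52% Tl-203, 70.48% Tl-205.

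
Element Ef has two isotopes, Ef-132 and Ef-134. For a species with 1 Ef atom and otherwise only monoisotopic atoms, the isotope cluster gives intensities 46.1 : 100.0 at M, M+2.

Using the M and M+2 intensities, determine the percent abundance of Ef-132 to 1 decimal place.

31.6%

Let p = fractional abundance of Ef-132. I(M+2)/I(M) = [C(1,1)·p^0·(1−p)] / p^1 = 1·(1−p)/p = 100.0/46.1 = 2.1692
(1−p)/p = 2.1692/1 = 2.1692  ⇒  p = 1/(1 + 2.1692) = 0.3155
Ef-132: 31.6%, Ef-134: 68.4%.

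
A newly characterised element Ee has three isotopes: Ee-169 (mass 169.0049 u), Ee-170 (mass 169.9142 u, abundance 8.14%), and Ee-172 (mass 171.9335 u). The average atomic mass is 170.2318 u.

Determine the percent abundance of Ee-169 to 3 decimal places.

The remaining 91.86% is split between Ee-169 (fraction x) and Ee-172 (fraction 0.9186 − x).
Substituting: 169.0049x + 171.9335(0.9186 − x) = 156.40078412
(169.0049 − 171.9335)x = -1.53732898  ⇒  x = 0.52494, y = 0.39366
Ee-169: 52.494%, Ee-172: 39.366%.

52.494%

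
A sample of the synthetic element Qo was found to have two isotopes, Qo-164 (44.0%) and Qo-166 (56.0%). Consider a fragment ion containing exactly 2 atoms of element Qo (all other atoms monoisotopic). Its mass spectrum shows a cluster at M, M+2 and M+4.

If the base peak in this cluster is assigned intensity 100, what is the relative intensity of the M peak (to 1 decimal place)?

Term probabilities: M 0.1936, M+2 0.4928, M+4 0.3136. Base peak = M+2.
P(M+2) = C(2,1) × 0.440^1 × 0.560^1 = 2 × 0.4400 × 0.5600 = 0.492800 (base)
P(M) = C(2,0) × 0.440^2 × 0.560^0 = 1 × 0.1936 × 1.0000 = 0.193600
Relative intensity = 0.193600 / 0.492800 × 100 = 39.3

39.3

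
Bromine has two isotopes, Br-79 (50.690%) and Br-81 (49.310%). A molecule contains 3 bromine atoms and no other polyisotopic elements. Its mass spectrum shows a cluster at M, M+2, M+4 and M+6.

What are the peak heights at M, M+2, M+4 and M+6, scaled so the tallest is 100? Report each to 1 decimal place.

34.3 : 100.0 : 97.3 : 31.5

The 3 Br atoms are independent, so intensities follow the terms of (0.50690 + 0.49310)^3.
P(M) = 0.50690^3 = 0.130247
P(M+2) = 3 × 0.50690^2 × 0.49310^1 = 0.380103
P(M+4) = 3 × 0.50690^1 × 0.49310^2 = 0.369755
P(M+6) = 0.49310^3 = 0.119896
The M+2 peak is largest (0.380103); scaling to 100 gives 34.3 : 100.0 : 97.3 : 31.5.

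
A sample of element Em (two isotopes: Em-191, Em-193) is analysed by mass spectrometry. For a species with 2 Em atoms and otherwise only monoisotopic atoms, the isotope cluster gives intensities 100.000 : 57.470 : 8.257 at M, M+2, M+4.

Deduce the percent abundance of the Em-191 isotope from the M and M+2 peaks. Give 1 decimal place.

If p is the fraction of Em that is Em-191, then I(M+2)/I(M) = [C(2,1)·p^1·(1−p)] / p^2 = 2·(1−p)/p = 57.470/100.000 = 0.5747
(1−p)/p = 0.5747/2 = 0.2873  ⇒  p = 1/(1 + 0.2873) = 0.7768
Em-191: 77.7%, Em-193: 22.3%.

77.7%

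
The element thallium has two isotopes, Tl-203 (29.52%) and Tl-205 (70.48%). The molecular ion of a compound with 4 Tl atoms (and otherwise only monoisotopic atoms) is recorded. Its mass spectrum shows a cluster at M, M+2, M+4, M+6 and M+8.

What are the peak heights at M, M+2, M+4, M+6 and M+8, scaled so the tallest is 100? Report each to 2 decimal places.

The 4 Tl atoms are independent, so intensities follow the terms of (0.2952 + 0.7048)^4.
P(M) = 0.2952^4 = 0.007594
P(M+2) = 4 × 0.2952^3 × 0.7048^1 = 0.072523
P(M+4) = 6 × 0.2952^2 × 0.7048^2 = 0.259726
P(M+6) = 4 × 0.2952^1 × 0.7048^3 = 0.413403
P(M+8) = 0.7048^4 = 0.246754
The M+6 peak is largest (0.413403); scaling to 100 gives 1.84 : 17.54 : 62.83 : 100.00 : 59.69.

1.84 : 17.54 : 62.83 : 100.00 : 59.69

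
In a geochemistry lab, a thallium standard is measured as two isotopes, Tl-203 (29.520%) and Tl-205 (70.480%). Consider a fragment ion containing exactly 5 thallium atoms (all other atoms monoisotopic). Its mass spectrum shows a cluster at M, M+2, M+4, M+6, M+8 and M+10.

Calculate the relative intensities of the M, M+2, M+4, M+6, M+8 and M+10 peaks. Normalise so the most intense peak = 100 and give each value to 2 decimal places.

0.62 : 7.35 : 35.09 : 83.77 : 100.00 : 47.75

Each Tl atom is independently Tl-203 (p = 0.29520) or Tl-205 (q = 0.70480); the cluster is the binomial expansion (p + q)^5.
P(M) = 0.29520^5 = 0.002242
P(M+2) = 5 × 0.29520^4 × 0.70480^1 = 0.026761
P(M+4) = 10 × 0.29520^3 × 0.70480^2 = 0.127785
P(M+6) = 10 × 0.29520^2 × 0.70480^3 = 0.305092
P(M+8) = 5 × 0.29520^1 × 0.70480^4 = 0.364208
P(M+10) = 0.70480^5 = 0.173912
The M+8 peak is largest (0.364208); scaling to 100 gives 0.62 : 7.35 : 35.09 : 83.77 : 100.00 : 47.75.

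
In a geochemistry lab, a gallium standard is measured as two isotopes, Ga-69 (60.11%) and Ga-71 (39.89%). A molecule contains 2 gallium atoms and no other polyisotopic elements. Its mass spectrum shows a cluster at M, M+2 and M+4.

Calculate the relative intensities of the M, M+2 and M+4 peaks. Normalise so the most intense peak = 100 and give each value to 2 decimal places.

75.34 : 100.00 : 33.18

Expanding (0.6011 + 0.3989)^2:
P(M) = 0.6011^2 = 0.361321
P(M+2) = 2 × 0.6011^1 × 0.3989^1 = 0.479558
P(M+4) = 0.3989^2 = 0.159121
The M+2 peak is largest (0.479558); scaling to 100 gives 75.34 : 100.00 : 33.18.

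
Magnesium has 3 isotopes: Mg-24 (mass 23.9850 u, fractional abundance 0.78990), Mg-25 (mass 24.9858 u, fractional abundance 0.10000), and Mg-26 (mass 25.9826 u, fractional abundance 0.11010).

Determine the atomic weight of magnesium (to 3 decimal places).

The abundance-weighted mean is 0.78990 × 23.9850 + 0.10000 × 24.9858 + 0.11010 × 25.9826
= 18.94575 + 2.49858 + 2.86068 = 24.30501 u

24.305 u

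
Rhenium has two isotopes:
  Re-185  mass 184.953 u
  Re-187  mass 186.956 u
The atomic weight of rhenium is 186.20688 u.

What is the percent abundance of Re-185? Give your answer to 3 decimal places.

Let x be the fractional abundance of Re-185; then Re-187 has abundance 1 − x.
184.953·x + 186.956·(1 − x) = 186.20688
(184.953 − 186.956)·x = 186.20688 − 186.956
x = -0.74912 / -2.003 = 0.37400 → 37.400% Re-185, 62.600% Re-187.

37.400%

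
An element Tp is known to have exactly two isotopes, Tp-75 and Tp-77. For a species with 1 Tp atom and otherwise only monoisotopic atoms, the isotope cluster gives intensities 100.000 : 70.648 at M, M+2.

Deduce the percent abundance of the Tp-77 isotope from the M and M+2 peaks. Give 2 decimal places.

If p is the fraction of Tp that is Tp-75, then I(M+2)/I(M) = [C(1,1)·p^0·(1−p)] / p^1 = 1·(1−p)/p = 70.648/100.000 = 0.7065
(1−p)/p = 0.7065/1 = 0.7065  ⇒  p = 1/(1 + 0.7065) = 0.5860
Tp-75: 58.60%, Tp-77: 41.40%.

41.40%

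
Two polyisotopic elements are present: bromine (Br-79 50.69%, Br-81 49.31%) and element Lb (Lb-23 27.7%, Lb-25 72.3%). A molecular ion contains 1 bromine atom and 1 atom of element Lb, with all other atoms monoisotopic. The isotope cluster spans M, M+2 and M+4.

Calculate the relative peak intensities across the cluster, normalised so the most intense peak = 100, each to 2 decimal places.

Bromine pattern (n=1): 0.5069 : 0.4931
Element Lb pattern (n=1): 0.2770 : 0.7230
Convolve the two distributions (both contribute in 2-u steps):
  M: 0.5069×0.2770 = 0.140411
  M+2: 0.5069×0.7230 + 0.4931×0.2770 = 0.503077
  M+4: 0.4931×0.7230 = 0.356511
Scale to base peak (0.503077) = 100: 27.91 : 100.00 : 70.87

27.91 : 100.00 : 70.87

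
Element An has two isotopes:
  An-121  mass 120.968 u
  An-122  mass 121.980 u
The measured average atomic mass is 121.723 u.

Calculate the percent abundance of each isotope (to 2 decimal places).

Writing the weighted mean with unknown fraction x of An-121:
120.968·x + 121.980·(1 − x) = 121.723
(120.968 − 121.980)·x = 121.723 − 121.980
x = -0.257 / -1.012 = 0.25395 → 25.40% An-121, 74.60% An-122.

An-121: 25.40%, An-122: 74.60%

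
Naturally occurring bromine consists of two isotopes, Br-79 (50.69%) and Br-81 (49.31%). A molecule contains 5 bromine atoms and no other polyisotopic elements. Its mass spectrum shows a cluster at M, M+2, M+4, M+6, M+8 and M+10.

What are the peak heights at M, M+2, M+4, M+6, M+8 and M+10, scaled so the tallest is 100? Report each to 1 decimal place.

10.6 : 51.4 : 100.0 : 97.3 : 47.3 : 9.2

The 5 Br atoms are independent, so intensities follow the terms of (0.5069 + 0.4931)^5.
P(M) = 0.5069^5 = 0.033467
P(M+2) = 5 × 0.5069^4 × 0.4931^1 = 0.162777
P(M+4) = 10 × 0.5069^3 × 0.4931^2 = 0.316692
P(M+6) = 10 × 0.5069^2 × 0.4931^3 = 0.308070
P(M+8) = 5 × 0.5069^1 × 0.4931^4 = 0.149842
P(M+10) = 0.4931^5 = 0.029152
The M+4 peak is largest (0.316692); scaling to 100 gives 10.6 : 51.4 : 100.0 : 97.3 : 47.3 : 9.2.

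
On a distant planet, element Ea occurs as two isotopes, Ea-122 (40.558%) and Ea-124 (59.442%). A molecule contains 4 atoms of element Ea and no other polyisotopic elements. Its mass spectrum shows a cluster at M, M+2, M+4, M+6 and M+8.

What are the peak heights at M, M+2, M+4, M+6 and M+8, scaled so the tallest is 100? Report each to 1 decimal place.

7.8 : 45.5 : 100.0 : 97.7 : 35.8

Each Ea atom is independently Ea-122 (p = 0.40558) or Ea-124 (q = 0.59442); the cluster is the binomial expansion (p + q)^4.
P(M) = 0.40558^4 = 0.027059
P(M+2) = 4 × 0.40558^3 × 0.59442^1 = 0.158629
P(M+4) = 6 × 0.40558^2 × 0.59442^2 = 0.348731
P(M+6) = 4 × 0.40558^1 × 0.59442^3 = 0.340735
P(M+8) = 0.59442^4 = 0.124846
The M+4 peak is largest (0.348731); scaling to 100 gives 7.8 : 45.5 : 100.0 : 97.7 : 35.8.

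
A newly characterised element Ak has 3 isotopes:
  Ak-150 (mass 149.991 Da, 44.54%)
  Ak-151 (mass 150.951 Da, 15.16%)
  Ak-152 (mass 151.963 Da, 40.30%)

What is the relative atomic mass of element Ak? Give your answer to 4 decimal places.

150.9313 Da

Weight each isotope mass by its fractional abundance: 0.4454 × 149.991 + 0.1516 × 150.951 + 0.4030 × 151.963
= 66.80599 + 22.88417 + 61.24109 = 150.93125 Da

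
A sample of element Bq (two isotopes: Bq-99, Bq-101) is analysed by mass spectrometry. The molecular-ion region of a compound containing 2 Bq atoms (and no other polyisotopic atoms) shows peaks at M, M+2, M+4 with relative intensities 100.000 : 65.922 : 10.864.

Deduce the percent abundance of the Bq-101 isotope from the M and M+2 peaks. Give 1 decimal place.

Let p = fractional abundance of Bq-99. I(M+2)/I(M) = [C(2,1)·p^1·(1−p)] / p^2 = 2·(1−p)/p = 65.922/100.000 = 0.6592
(1−p)/p = 0.6592/2 = 0.3296  ⇒  p = 1/(1 + 0.3296) = 0.7521
Bq-99: 75.2%, Bq-101: 24.8%.

24.8%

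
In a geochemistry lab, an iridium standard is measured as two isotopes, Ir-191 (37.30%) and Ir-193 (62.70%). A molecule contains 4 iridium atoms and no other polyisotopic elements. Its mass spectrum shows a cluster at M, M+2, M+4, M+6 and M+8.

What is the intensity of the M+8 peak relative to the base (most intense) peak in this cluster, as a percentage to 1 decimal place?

Binomial terms of (0.3730 + 0.6270)^4: M 0.0194, M+2 0.1302, M+4 0.3282, M+6 0.3678, M+8 0.1546 → M+6 is the base peak.
P(M+6) = C(4,3) × 0.3730^1 × 0.6270^3 = 4 × 0.3730 × 0.24649188 = 0.367766 (base)
P(M+8) = C(4,4) × 0.3730^0 × 0.6270^4 = 1 × 1.0000 × 0.15455041 = 0.154550
Relative intensity = 0.154550 / 0.367766 × 100 = 42.0

42.0%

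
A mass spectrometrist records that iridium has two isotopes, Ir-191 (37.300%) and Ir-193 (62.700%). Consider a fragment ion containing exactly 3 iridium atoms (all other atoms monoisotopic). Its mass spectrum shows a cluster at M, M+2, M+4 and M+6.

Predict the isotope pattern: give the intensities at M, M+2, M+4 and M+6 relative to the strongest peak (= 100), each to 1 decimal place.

The 3 Ir atoms are independent, so intensities follow the terms of (0.37300 + 0.62700)^3.
P(M) = 0.37300^3 = 0.051895
P(M+2) = 3 × 0.37300^2 × 0.62700^1 = 0.261702
P(M+4) = 3 × 0.37300^1 × 0.62700^2 = 0.439911
P(M+6) = 0.62700^3 = 0.246492
The M+4 peak is largest (0.439911); scaling to 100 gives 11.8 : 59.5 : 100.0 : 56.0.

11.8 : 59.5 : 100.0 : 56.0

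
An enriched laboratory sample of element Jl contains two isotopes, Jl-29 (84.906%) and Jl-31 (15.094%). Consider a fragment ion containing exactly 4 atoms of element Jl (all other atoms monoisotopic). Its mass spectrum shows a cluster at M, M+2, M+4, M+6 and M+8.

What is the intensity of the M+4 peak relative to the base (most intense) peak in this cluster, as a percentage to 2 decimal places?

18.96%

Binomial terms of (0.84906 + 0.15094)^4: M 0.5197, M+2 0.3696, M+4 0.0985, M+6 0.0117, M+8 0.0005 → M is the base peak.
P(M) = C(4,0) × 0.84906^4 × 0.15094^0 = 1 × 0.51970097 × 1.0000 = 0.519701 (base)
P(M+4) = C(4,2) × 0.84906^2 × 0.15094^2 = 6 × 0.72090288 × 0.02278288 = 0.098545
Relative intensity = 0.098545 / 0.519701 × 100 = 18.96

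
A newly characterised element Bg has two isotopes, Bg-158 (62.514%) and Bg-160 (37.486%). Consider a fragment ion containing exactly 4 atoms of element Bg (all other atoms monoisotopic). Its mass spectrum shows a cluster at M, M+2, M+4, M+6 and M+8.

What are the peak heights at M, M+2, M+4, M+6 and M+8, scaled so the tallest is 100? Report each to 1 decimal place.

41.7 : 100.0 : 89.9 : 36.0 : 5.4

Expanding (0.62514 + 0.37486)^4:
P(M) = 0.62514^4 = 0.152725
P(M+2) = 4 × 0.62514^3 × 0.37486^1 = 0.366320
P(M+4) = 6 × 0.62514^2 × 0.37486^2 = 0.329491
P(M+6) = 4 × 0.62514^1 × 0.37486^3 = 0.131718
P(M+8) = 0.37486^4 = 0.019746
The M+2 peak is largest (0.366320); scaling to 100 gives 41.7 : 100.0 : 89.9 : 36.0 : 5.4.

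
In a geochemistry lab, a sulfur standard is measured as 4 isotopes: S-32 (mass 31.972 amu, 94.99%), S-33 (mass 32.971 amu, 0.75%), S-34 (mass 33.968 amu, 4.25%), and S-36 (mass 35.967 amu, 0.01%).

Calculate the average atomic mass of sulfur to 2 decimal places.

Ar = Σ fᵢ·mᵢ = 0.9499 × 31.972 + 0.0075 × 32.971 + 0.0425 × 33.968 + 0.0001 × 35.967
= 30.3702 + 0.2473 + 1.4436 + 0.0036 = 32.0647 amu

32.06 amu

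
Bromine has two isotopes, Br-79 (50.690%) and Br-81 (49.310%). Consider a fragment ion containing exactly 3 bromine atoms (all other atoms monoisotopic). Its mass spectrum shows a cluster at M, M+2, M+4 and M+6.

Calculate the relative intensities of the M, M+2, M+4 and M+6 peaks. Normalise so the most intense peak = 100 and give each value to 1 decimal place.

34.3 : 100.0 : 97.3 : 31.5

The 3 Br atoms are independent, so intensities follow the terms of (0.50690 + 0.49310)^3.
P(M) = 0.50690^3 = 0.130247
P(M+2) = 3 × 0.50690^2 × 0.49310^1 = 0.380103
P(M+4) = 3 × 0.50690^1 × 0.49310^2 = 0.369755
P(M+6) = 0.49310^3 = 0.119896
The M+2 peak is largest (0.380103); scaling to 100 gives 34.3 : 100.0 : 97.3 : 31.5.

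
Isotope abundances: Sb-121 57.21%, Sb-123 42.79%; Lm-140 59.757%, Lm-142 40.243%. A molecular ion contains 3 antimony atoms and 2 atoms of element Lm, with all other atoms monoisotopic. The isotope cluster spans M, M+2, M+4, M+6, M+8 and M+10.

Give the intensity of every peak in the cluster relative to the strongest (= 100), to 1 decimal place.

19.4 : 69.7 : 100.0 : 71.7 : 25.7 : 3.7

Antimony pattern (n=3): 0.18724742 : 0.42015297 : 0.3142518 : 0.07834781
Element Lm pattern (n=2): 0.3570899 : 0.48096019 : 0.1619499
Convolve the two distributions (both contribute in 2-u steps):
  M: 0.18724742×0.3570899 = 0.066864
  M+2: 0.18724742×0.48096019 + 0.42015297×0.3570899 = 0.240091
  M+4: 0.18724742×0.1619499 + 0.42015297×0.48096019 + 0.3142518×0.3570899 = 0.344618
  M+6: 0.42015297×0.1619499 + 0.3142518×0.48096019 + 0.07834781×0.3570899 = 0.247164
  M+8: 0.3142518×0.1619499 + 0.07834781×0.48096019 = 0.088575
  M+10: 0.07834781×0.1619499 = 0.012688
Scale to base peak (0.344618) = 100: 19.4 : 69.7 : 100.0 : 71.7 : 25.7 : 3.7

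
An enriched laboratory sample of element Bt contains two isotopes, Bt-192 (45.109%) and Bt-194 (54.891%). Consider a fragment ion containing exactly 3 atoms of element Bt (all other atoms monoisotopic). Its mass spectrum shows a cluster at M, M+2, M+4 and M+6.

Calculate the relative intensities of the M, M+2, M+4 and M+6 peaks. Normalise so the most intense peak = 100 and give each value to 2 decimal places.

22.51 : 82.18 : 100.00 : 40.56

Expanding (0.45109 + 0.54891)^3:
P(M) = 0.45109^3 = 0.091789
P(M+2) = 3 × 0.45109^2 × 0.54891^1 = 0.335080
P(M+4) = 3 × 0.45109^1 × 0.54891^2 = 0.407743
P(M+6) = 0.54891^3 = 0.165388
The M+4 peak is largest (0.407743); scaling to 100 gives 22.51 : 82.18 : 100.00 : 40.56.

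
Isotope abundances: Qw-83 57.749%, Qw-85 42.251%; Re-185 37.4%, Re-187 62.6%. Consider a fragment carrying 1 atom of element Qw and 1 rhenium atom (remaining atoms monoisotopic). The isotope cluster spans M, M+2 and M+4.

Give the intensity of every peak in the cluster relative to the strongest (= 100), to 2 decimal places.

41.57 : 100.00 : 50.91

Element Qw pattern (n=1): 0.57749 : 0.42251
Rhenium pattern (n=1): 0.3740 : 0.6260
Convolve the two distributions (both contribute in 2-u steps):
  M: 0.57749×0.3740 = 0.215981
  M+2: 0.57749×0.6260 + 0.42251×0.3740 = 0.519527
  M+4: 0.42251×0.6260 = 0.264491
Scale to base peak (0.519527) = 100: 41.57 : 100.00 : 50.91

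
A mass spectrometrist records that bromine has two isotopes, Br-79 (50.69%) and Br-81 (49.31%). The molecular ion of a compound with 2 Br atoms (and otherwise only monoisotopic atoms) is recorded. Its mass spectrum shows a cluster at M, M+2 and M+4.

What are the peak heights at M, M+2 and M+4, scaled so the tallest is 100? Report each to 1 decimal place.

Each Br atom is independently Br-79 (p = 0.5069) or Br-81 (q = 0.4931); the cluster is the binomial expansion (p + q)^2.
P(M) = 0.5069^2 = 0.256948
P(M+2) = 2 × 0.5069^1 × 0.4931^1 = 0.499905
P(M+4) = 0.4931^2 = 0.243148
The M+2 peak is largest (0.499905); scaling to 100 gives 51.4 : 100.0 : 48.6.

51.4 : 100.0 : 48.6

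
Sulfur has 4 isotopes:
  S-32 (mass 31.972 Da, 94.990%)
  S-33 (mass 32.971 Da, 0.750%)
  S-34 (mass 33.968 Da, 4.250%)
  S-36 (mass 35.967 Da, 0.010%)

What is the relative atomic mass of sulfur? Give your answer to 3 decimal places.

The abundance-weighted mean is 0.94990 × 31.972 + 0.00750 × 32.971 + 0.04250 × 33.968 + 0.00010 × 35.967
= 30.3702 + 0.2473 + 1.4436 + 0.0036 = 32.0647 Da

32.065 Da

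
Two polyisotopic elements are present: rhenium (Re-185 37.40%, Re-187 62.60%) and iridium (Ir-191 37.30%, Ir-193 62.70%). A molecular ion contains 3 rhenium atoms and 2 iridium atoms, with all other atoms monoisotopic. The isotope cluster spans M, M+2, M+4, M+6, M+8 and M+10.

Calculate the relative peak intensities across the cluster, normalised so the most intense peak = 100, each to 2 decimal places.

2.12 : 17.79 : 59.64 : 100.00 : 83.83 : 28.11

Rhenium pattern (n=3): 0.05231362 : 0.26268713 : 0.43968487 : 0.24531438
Iridium pattern (n=2): 0.139129 : 0.467742 : 0.393129
Convolve the two distributions (both contribute in 2-u steps):
  M: 0.05231362×0.139129 = 0.007278
  M+2: 0.05231362×0.467742 + 0.26268713×0.139129 = 0.061017
  M+4: 0.05231362×0.393129 + 0.26268713×0.467742 + 0.43968487×0.139129 = 0.204609
  M+6: 0.26268713×0.393129 + 0.43968487×0.467742 + 0.24531438×0.139129 = 0.343059
  M+8: 0.43968487×0.393129 + 0.24531438×0.467742 = 0.287597
  M+10: 0.24531438×0.393129 = 0.096440
Scale to base peak (0.343059) = 100: 2.12 : 17.79 : 59.64 : 100.00 : 83.83 : 28.11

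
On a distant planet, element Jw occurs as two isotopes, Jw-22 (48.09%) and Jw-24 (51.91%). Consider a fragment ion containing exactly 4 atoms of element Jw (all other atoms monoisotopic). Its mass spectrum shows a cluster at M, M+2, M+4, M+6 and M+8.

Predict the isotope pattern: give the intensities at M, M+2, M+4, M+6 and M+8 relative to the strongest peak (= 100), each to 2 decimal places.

14.30 : 61.76 : 100.00 : 71.96 : 19.42

Each Jw atom is independently Jw-22 (p = 0.4809) or Jw-24 (q = 0.5191); the cluster is the binomial expansion (p + q)^4.
P(M) = 0.4809^4 = 0.053483
P(M+2) = 4 × 0.4809^3 × 0.5191^1 = 0.230927
P(M+4) = 6 × 0.4809^2 × 0.5191^2 = 0.373906
P(M+6) = 4 × 0.4809^1 × 0.5191^3 = 0.269072
P(M+8) = 0.5191^4 = 0.072611
The M+4 peak is largest (0.373906); scaling to 100 gives 14.30 : 61.76 : 100.00 : 71.96 : 19.42.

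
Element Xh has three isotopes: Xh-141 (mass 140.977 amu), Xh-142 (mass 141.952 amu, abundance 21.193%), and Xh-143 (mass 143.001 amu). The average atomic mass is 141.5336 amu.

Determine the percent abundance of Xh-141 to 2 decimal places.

Let x and y be the fractions of Xh-141 and Xh-143. Then x + y = 1 − 0.21193 = 0.78807 and 140.977x + 143.001y = 141.5336 − 0.21193×141.952 = 111.44971264.
Substituting: 140.977x + 143.001(0.78807 − x) = 111.44971264
(140.977 − 143.001)x = -1.24508543  ⇒  x = 0.61516, y = 0.17291
Xh-141: 61.52%, Xh-143: 17.29%.

61.52%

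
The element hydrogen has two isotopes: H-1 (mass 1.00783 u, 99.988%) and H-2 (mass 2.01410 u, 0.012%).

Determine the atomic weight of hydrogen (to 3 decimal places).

Weight each isotope mass by its fractional abundance: 0.99988 × 1.00783 + 0.00012 × 2.01410
= 1.007709 + 0.000242 = 1.007951 u

1.008 u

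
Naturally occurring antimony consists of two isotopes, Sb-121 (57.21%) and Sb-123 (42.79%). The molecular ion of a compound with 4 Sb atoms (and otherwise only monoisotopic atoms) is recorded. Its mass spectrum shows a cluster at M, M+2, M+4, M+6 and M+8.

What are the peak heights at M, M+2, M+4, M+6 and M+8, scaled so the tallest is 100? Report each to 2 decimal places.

29.79 : 89.13 : 100.00 : 49.86 : 9.32

Expanding (0.5721 + 0.4279)^4:
P(M) = 0.5721^4 = 0.107124
P(M+2) = 4 × 0.5721^3 × 0.4279^1 = 0.320493
P(M+4) = 6 × 0.5721^2 × 0.4279^2 = 0.359567
P(M+6) = 4 × 0.5721^1 × 0.4279^3 = 0.179291
P(M+8) = 0.4279^4 = 0.033525
The M+4 peak is largest (0.359567); scaling to 100 gives 29.79 : 89.13 : 100.00 : 49.86 : 9.32.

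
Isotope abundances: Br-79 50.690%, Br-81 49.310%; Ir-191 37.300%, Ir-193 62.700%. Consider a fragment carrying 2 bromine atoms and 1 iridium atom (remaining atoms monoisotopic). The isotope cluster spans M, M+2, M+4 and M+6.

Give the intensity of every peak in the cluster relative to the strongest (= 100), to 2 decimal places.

23.72 : 86.00 : 100.00 : 37.72

Bromine pattern (n=2): 0.25694761 : 0.49990478 : 0.24314761
Iridium pattern (n=1): 0.3730 : 0.6270
Convolve the two distributions (both contribute in 2-u steps):
  M: 0.25694761×0.3730 = 0.095841
  M+2: 0.25694761×0.6270 + 0.49990478×0.3730 = 0.347571
  M+4: 0.49990478×0.6270 + 0.24314761×0.3730 = 0.404134
  M+6: 0.24314761×0.6270 = 0.152454
Scale to base peak (0.404134) = 100: 23.72 : 86.00 : 100.00 : 37.72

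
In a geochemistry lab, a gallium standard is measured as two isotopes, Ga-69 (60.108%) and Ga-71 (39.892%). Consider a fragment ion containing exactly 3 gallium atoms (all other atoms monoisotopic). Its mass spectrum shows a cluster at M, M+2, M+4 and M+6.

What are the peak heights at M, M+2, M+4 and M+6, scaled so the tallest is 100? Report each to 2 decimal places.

The 3 Ga atoms are independent, so intensities follow the terms of (0.60108 + 0.39892)^3.
P(M) = 0.60108^3 = 0.217169
P(M+2) = 3 × 0.60108^2 × 0.39892^1 = 0.432386
P(M+4) = 3 × 0.60108^1 × 0.39892^2 = 0.286963
P(M+6) = 0.39892^3 = 0.063483
The M+2 peak is largest (0.432386); scaling to 100 gives 50.23 : 100.00 : 66.37 : 14.68.

50.23 : 100.00 : 66.37 : 14.68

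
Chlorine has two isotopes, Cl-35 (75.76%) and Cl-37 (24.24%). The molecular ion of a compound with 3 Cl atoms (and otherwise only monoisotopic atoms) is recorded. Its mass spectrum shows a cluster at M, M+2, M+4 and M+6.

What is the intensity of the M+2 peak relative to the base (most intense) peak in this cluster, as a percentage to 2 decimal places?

Term probabilities: M 0.4348, M+2 0.4174, M+4 0.1335, M+6 0.0142. Base peak = M.
P(M) = C(3,0) × 0.7576^3 × 0.2424^0 = 1 × 0.4348304 × 1.0000 = 0.434830 (base)
P(M+2) = C(3,1) × 0.7576^2 × 0.2424^1 = 3 × 0.57395776 × 0.2424 = 0.417382
Relative intensity = 0.417382 / 0.434830 × 100 = 95.99

95.99%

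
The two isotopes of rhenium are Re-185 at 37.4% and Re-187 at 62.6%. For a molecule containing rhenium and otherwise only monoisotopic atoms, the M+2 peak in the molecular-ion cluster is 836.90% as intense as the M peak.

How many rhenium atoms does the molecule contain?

5

For n independent Re atoms, I(M+2)/I(M) = n · (abundance Re-187) / (abundance Re-185) = n · 0.626/0.374.
n = 8.3690 × 0.374/0.626 = 5.00 ≈ 5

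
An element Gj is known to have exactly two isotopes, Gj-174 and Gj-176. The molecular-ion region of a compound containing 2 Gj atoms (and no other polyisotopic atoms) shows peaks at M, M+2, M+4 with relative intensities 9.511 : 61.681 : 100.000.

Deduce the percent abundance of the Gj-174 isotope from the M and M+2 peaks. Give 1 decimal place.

Write p for the Gj-174 fraction. I(M+2)/I(M) = [C(2,1)·p^1·(1−p)] / p^2 = 2·(1−p)/p = 61.681/9.511 = 6.4852
(1−p)/p = 6.4852/2 = 3.2426  ⇒  p = 1/(1 + 3.2426) = 0.2357
Gj-174: 23.6%, Gj-176: 76.4%.

23.6%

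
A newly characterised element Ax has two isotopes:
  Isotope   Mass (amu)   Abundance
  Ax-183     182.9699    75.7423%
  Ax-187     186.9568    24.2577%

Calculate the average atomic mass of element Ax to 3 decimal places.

183.937 amu

The abundance-weighted mean is 0.757423 × 182.9699 + 0.242577 × 186.9568
= 138.58561 + 45.35142 = 183.93703 amu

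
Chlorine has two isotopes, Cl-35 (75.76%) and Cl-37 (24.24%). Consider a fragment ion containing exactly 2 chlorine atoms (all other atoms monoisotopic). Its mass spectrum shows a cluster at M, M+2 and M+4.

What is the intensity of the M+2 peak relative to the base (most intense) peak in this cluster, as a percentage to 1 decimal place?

64.0%

Binomial terms of (0.7576 + 0.2424)^2: M 0.5740, M+2 0.3673, M+4 0.0588 → M is the base peak.
P(M) = C(2,0) × 0.7576^2 × 0.2424^0 = 1 × 0.57395776 × 1.0000 = 0.573958 (base)
P(M+2) = C(2,1) × 0.7576^1 × 0.2424^1 = 2 × 0.7576 × 0.2424 = 0.367284
Relative intensity = 0.367284 / 0.573958 × 100 = 64.0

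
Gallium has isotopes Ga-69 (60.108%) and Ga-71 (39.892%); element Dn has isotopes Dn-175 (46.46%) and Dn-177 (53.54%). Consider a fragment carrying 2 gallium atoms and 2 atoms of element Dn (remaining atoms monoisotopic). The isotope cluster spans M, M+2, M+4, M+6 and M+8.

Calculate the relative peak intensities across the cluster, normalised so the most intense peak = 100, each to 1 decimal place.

Gallium pattern (n=2): 0.36129717 : 0.47956567 : 0.15913717
Element Dn pattern (n=2): 0.21585316 : 0.49749368 : 0.28665316
Convolve the two distributions (both contribute in 2-u steps):
  M: 0.36129717×0.21585316 = 0.077987
  M+2: 0.36129717×0.49749368 + 0.47956567×0.21585316 = 0.283259
  M+4: 0.36129717×0.28665316 + 0.47956567×0.49749368 + 0.15913717×0.21585316 = 0.376498
  M+6: 0.47956567×0.28665316 + 0.15913717×0.49749368 = 0.216639
  M+8: 0.15913717×0.28665316 = 0.045617
Scale to base peak (0.376498) = 100: 20.7 : 75.2 : 100.0 : 57.5 : 12.1

20.7 : 75.2 : 100.0 : 57.5 : 12.1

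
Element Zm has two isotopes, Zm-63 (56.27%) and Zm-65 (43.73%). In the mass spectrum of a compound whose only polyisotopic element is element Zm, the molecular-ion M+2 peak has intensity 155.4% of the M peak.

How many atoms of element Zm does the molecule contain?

2

The M+2/M ratio from n Zm atoms is n · q/p = n · 0.4373/0.5627.
n = 1.554 × 0.5627/0.4373 = 2.00 ≈ 2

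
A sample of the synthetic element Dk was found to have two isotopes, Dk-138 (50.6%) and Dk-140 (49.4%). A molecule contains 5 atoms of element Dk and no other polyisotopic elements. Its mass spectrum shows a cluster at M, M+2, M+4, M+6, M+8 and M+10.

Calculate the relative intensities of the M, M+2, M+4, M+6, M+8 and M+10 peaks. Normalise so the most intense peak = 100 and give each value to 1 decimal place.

Each Dk atom is independently Dk-138 (p = 0.506) or Dk-140 (q = 0.494); the cluster is the binomial expansion (p + q)^5.
P(M) = 0.506^5 = 0.033171
P(M+2) = 5 × 0.506^4 × 0.494^1 = 0.161919
P(M+4) = 10 × 0.506^3 × 0.494^2 = 0.316159
P(M+6) = 10 × 0.506^2 × 0.494^3 = 0.308661
P(M+8) = 5 × 0.506^1 × 0.494^4 = 0.150671
P(M+10) = 0.494^5 = 0.029419
The M+4 peak is largest (0.316159); scaling to 100 gives 10.5 : 51.2 : 100.0 : 97.6 : 47.7 : 9.3.

10.5 : 51.2 : 100.0 : 97.6 : 47.7 : 9.3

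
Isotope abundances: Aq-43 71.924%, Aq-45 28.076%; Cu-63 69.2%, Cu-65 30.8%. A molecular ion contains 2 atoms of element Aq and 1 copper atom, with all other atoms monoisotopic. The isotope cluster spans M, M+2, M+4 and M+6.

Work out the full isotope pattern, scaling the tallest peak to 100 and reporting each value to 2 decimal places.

Element Aq pattern (n=2): 0.51730618 : 0.40386764 : 0.07882618
Copper pattern (n=1): 0.6920 : 0.3080
Convolve the two distributions (both contribute in 2-u steps):
  M: 0.51730618×0.6920 = 0.357976
  M+2: 0.51730618×0.3080 + 0.40386764×0.6920 = 0.438807
  M+4: 0.40386764×0.3080 + 0.07882618×0.6920 = 0.178939
  M+6: 0.07882618×0.3080 = 0.024278
Scale to base peak (0.438807) = 100: 81.58 : 100.00 : 40.78 : 5.53

81.58 : 100.00 : 40.78 : 5.53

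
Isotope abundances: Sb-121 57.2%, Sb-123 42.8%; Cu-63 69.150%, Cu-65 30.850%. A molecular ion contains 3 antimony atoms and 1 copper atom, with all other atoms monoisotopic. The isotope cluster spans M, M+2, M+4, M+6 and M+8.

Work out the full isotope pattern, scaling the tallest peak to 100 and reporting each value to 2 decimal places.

37.16 : 100.00 : 99.64 : 43.42 : 6.95

Antimony pattern (n=3): 0.18714925 : 0.42010426 : 0.31434374 : 0.07840275
Copper pattern (n=1): 0.6915 : 0.3085
Convolve the two distributions (both contribute in 2-u steps):
  M: 0.18714925×0.6915 = 0.129414
  M+2: 0.18714925×0.3085 + 0.42010426×0.6915 = 0.348238
  M+4: 0.42010426×0.3085 + 0.31434374×0.6915 = 0.346971
  M+6: 0.31434374×0.3085 + 0.07840275×0.6915 = 0.151191
  M+8: 0.07840275×0.3085 = 0.024187
Scale to base peak (0.348238) = 100: 37.16 : 100.00 : 99.64 : 43.42 : 6.95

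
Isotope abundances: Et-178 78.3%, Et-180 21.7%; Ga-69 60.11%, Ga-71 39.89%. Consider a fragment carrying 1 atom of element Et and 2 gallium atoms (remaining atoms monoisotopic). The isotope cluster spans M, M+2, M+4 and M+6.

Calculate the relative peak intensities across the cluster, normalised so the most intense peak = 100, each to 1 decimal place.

Element Et pattern (n=1): 0.7830 : 0.2170
Gallium pattern (n=2): 0.36132121 : 0.47955758 : 0.15912121
Convolve the two distributions (both contribute in 2-u steps):
  M: 0.7830×0.36132121 = 0.282915
  M+2: 0.7830×0.47955758 + 0.2170×0.36132121 = 0.453900
  M+4: 0.7830×0.15912121 + 0.2170×0.47955758 = 0.228656
  M+6: 0.2170×0.15912121 = 0.034529
Scale to base peak (0.453900) = 100: 62.3 : 100.0 : 50.4 : 7.6

62.3 : 100.0 : 50.4 : 7.6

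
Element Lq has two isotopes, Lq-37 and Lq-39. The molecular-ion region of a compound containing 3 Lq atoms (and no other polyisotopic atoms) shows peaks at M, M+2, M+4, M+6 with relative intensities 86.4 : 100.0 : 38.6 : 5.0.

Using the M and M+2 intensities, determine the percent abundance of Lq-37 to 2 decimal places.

72.16%

Write p for the Lq-37 fraction. I(M+2)/I(M) = [C(3,1)·p^2·(1−p)] / p^3 = 3·(1−p)/p = 100.0/86.4 = 1.1574
(1−p)/p = 1.1574/3 = 0.3858  ⇒  p = 1/(1 + 0.3858) = 0.7216
Lq-37: 72.16%, Lq-39: 27.84%.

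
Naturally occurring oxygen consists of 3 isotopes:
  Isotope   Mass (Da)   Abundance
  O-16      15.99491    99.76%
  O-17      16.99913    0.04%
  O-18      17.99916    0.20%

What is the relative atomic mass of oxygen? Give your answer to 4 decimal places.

15.9993 Da

Ar = Σ fᵢ·mᵢ = 0.9976 × 15.99491 + 0.0004 × 16.99913 + 0.0020 × 17.99916
= 15.956522 + 0.006800 + 0.035998 = 15.999320 Da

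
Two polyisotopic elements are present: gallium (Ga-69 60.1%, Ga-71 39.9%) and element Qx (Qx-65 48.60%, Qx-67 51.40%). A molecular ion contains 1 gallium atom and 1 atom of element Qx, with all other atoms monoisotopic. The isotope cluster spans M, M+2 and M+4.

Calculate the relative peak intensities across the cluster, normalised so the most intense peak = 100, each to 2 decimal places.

Gallium pattern (n=1): 0.6010 : 0.3990
Element Qx pattern (n=1): 0.4860 : 0.5140
Convolve the two distributions (both contribute in 2-u steps):
  M: 0.6010×0.4860 = 0.292086
  M+2: 0.6010×0.5140 + 0.3990×0.4860 = 0.502828
  M+4: 0.3990×0.5140 = 0.205086
Scale to base peak (0.502828) = 100: 58.09 : 100.00 : 40.79

58.09 : 100.00 : 40.79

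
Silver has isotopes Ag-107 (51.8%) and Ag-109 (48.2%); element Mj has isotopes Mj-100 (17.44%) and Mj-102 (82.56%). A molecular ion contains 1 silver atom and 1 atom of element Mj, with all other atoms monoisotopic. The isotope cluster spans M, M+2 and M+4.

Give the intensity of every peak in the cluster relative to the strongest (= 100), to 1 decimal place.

Silver pattern (n=1): 0.5180 : 0.4820
Element Mj pattern (n=1): 0.1744 : 0.8256
Convolve the two distributions (both contribute in 2-u steps):
  M: 0.5180×0.1744 = 0.090339
  M+2: 0.5180×0.8256 + 0.4820×0.1744 = 0.511722
  M+4: 0.4820×0.8256 = 0.397939
Scale to base peak (0.511722) = 100: 17.7 : 100.0 : 77.8

17.7 : 100.0 : 77.8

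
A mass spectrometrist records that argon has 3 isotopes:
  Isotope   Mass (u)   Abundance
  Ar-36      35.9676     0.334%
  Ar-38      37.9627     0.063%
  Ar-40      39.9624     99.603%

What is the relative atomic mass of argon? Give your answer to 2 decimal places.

39.95 u

Weight each isotope mass by its fractional abundance: 0.00334 × 35.9676 + 0.00063 × 37.9627 + 0.99603 × 39.9624
= 0.12013 + 0.02392 + 39.80375 = 39.94780 u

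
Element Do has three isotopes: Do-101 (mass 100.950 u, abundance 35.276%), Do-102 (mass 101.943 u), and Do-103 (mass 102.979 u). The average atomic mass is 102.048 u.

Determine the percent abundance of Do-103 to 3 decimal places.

The remaining 64.724% is split between Do-102 (fraction x) and Do-103 (fraction 0.64724 − x).
Substituting: 101.943x + 102.979(0.64724 − x) = 66.436878
(101.943 − 102.979)x = -0.21524996  ⇒  x = 0.20777, y = 0.43947
Do-102: 20.777%, Do-103: 43.947%.

43.947%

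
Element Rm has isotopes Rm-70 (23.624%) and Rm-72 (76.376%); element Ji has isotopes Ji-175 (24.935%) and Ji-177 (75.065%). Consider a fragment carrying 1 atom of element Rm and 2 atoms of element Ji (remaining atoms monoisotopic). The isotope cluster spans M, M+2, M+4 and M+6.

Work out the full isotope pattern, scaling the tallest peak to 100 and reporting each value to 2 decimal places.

3.41 : 31.58 : 97.37 : 100.00

Element Rm pattern (n=1): 0.23624 : 0.76376
Element Ji pattern (n=2): 0.06217542 : 0.37434915 : 0.56347542
Convolve the two distributions (both contribute in 2-u steps):
  M: 0.23624×0.06217542 = 0.014688
  M+2: 0.23624×0.37434915 + 0.76376×0.06217542 = 0.135923
  M+4: 0.23624×0.56347542 + 0.76376×0.37434915 = 0.419028
  M+6: 0.76376×0.56347542 = 0.430360
Scale to base peak (0.430360) = 100: 3.41 : 31.58 : 97.37 : 100.00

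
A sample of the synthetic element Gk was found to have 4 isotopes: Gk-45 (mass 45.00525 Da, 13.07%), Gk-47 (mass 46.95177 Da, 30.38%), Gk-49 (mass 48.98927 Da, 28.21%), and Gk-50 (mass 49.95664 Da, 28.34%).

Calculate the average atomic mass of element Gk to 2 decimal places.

48.12 Da

The abundance-weighted mean is 0.1307 × 45.00525 + 0.3038 × 46.95177 + 0.2821 × 48.98927 + 0.2834 × 49.95664
= 5.882186 + 14.263948 + 13.819873 + 14.157712 = 48.123719 Da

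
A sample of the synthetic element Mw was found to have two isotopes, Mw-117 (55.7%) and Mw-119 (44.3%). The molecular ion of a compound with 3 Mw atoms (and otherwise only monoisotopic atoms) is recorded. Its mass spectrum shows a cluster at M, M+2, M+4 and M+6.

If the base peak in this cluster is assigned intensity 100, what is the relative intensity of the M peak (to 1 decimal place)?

41.9

Binomial terms of (0.557 + 0.443)^3: M 0.1728, M+2 0.4123, M+4 0.3279, M+6 0.0869 → M+2 is the base peak.
P(M+2) = C(3,1) × 0.557^2 × 0.443^1 = 3 × 0.310249 × 0.4430 = 0.412321 (base)
P(M) = C(3,0) × 0.557^3 × 0.443^0 = 1 × 0.17280869 × 1.0000 = 0.172809
Relative intensity = 0.172809 / 0.412321 × 100 = 41.9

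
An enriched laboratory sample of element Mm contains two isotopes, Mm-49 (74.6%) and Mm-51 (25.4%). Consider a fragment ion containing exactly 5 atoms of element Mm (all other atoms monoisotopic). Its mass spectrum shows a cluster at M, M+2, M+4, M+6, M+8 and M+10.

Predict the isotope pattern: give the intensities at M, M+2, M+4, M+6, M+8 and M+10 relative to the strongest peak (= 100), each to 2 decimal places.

Each Mm atom is independently Mm-49 (p = 0.746) or Mm-51 (q = 0.254); the cluster is the binomial expansion (p + q)^5.
P(M) = 0.746^5 = 0.231044
P(M+2) = 5 × 0.746^4 × 0.254^1 = 0.393332
P(M+4) = 10 × 0.746^3 × 0.254^2 = 0.267845
P(M+6) = 10 × 0.746^2 × 0.254^3 = 0.091197
P(M+8) = 5 × 0.746^1 × 0.254^4 = 0.015525
P(M+10) = 0.254^5 = 0.001057
The M+2 peak is largest (0.393332); scaling to 100 gives 58.74 : 100.00 : 68.10 : 23.19 : 3.95 : 0.27.

58.74 : 100.00 : 68.10 : 23.19 : 3.95 : 0.27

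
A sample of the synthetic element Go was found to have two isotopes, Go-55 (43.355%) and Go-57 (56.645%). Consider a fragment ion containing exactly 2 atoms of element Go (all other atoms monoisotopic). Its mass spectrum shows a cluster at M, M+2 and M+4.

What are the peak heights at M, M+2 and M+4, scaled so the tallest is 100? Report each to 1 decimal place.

Each Go atom is independently Go-55 (p = 0.43355) or Go-57 (q = 0.56645); the cluster is the binomial expansion (p + q)^2.
P(M) = 0.43355^2 = 0.187966
P(M+2) = 2 × 0.43355^1 × 0.56645^1 = 0.491169
P(M+4) = 0.56645^2 = 0.320866
The M+2 peak is largest (0.491169); scaling to 100 gives 38.3 : 100.0 : 65.3.

38.3 : 100.0 : 65.3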